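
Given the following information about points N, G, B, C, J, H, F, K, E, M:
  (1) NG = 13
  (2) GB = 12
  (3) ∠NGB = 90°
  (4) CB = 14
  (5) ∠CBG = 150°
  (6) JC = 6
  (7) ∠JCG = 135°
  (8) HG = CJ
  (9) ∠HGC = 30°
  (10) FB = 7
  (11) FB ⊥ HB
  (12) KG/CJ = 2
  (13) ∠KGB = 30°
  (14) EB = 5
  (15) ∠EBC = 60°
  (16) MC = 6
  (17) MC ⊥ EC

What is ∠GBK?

From the given relations: KG = 2·CJ = 2·6 = 12.
Step 1: By the law of cosines on triangle BGK: BK² = 12² + 12² − 2·12·12·cos(30°) = 38.58, so BK ≈ 6.21.
Step 2: By the inverse law of cosines on triangle GBK: cos(∠GBK) = (12² + 6.21² − 12²) / (2·12·6.21) = 38.58/149.08 = 0.2588, so ∠GBK = 75°.

Therefore, the measure of angle ∠GBK = 75°.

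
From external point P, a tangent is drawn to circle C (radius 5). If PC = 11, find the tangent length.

Let T be the point of tangency. Then CT ⊥ PT (radius ⊥ tangent).
In right triangle CTP: CP² = CT² + PT²
11² = 5² + PT²
PT² = 96, PT = 4*sqrt(6)

4*sqrt(6)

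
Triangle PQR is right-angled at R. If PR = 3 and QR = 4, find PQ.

By the Pythagorean theorem: PQ^2 = PR^2 + QR^2
PQ^2 = 3^2 + 4^2 = 9 + 16 = 25
PQ = sqrt(25) = 5

5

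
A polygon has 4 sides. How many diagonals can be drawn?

Each of the 4 vertices connects to 1 non-adjacent vertices via diagonals.
Total connections = 4 × 1 = 4, but each diagonal is counted twice.
Number of diagonals = 4 / 2 = 2.

2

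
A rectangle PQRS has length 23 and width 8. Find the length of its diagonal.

Using the Pythagorean theorem:
d² = 23² + 8² = 529 + 64 = 593
d = sqrt(593)

sqrt(593)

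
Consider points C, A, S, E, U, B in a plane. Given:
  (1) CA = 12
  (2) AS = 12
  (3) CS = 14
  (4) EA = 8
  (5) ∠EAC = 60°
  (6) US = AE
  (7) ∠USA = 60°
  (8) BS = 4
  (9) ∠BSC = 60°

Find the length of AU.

From the given relations: US = AE = 8.
Step 1: By the law of cosines on triangle ASU: AU² = 12² + 8² − 2·12·8·cos(60°) = 112, so AU = 4·√7.

Therefore, the length of AU = 4·√7.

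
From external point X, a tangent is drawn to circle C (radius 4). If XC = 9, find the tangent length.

Let T be the point of tangency. Then CT ⊥ XT (radius ⊥ tangent).
In right triangle CTX: CX² = CT² + XT²
9² = 4² + XT²
XT² = 65, XT = sqrt(65)

sqrt(65)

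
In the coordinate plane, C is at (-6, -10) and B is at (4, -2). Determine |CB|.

d = sqrt((10)^2 + (8)^2) = sqrt(164) = 2*sqrt(41)

2*sqrt(41)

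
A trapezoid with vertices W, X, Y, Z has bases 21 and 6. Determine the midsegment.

The midsegment of a trapezoid = (base1 + base2) / 2
midsegment = (21 + 6) / 2
midsegment = 27 / 2
midsegment = 27/2

27/2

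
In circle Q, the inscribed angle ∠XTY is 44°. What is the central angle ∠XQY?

By the inscribed angle theorem, the central angle is twice the inscribed angle.
Central angle = 2 × 44° = 88°

88°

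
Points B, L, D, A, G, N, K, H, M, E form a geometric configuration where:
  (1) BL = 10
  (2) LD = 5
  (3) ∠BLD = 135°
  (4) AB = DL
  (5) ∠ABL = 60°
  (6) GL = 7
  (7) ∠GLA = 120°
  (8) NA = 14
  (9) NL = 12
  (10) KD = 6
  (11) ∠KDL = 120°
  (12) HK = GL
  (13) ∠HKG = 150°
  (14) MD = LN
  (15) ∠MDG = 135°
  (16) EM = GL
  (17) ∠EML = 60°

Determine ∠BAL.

From the given relations: AB = DL = 5.
Step 1: By the law of cosines on triangle ABL: AL² = 5² + 10² − 2·5·10·cos(60°) = 75, so AL = 5·√3.
Step 2: By the inverse law of cosines on triangle BAL: cos(∠BAL) = (5² + (5·√3)² − 10²) / (2·5·5·√3) = 0/86.6 = 0, so ∠BAL = 90°.

Therefore, the measure of angle ∠BAL = 90°.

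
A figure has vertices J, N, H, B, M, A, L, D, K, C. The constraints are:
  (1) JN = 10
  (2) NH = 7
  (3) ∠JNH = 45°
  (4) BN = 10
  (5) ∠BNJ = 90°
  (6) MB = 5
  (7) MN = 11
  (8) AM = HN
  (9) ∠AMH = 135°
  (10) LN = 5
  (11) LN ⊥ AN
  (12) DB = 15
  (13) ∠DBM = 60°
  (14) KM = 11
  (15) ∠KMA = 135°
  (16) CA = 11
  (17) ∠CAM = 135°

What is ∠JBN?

Step 1: By the law of cosines on triangle BNJ: BJ² = 10² + 10² − 2·10·10·cos(90°) = 200, so BJ = 10·√2.
Step 2: By the inverse law of cosines on triangle JBN: cos(∠JBN) = ((10·√2)² + 10² − 10²) / (2·10·√2·10) = 200/282.84 = 0.7071, so ∠JBN = 45°.

Therefore, the measure of angle ∠JBN = 45°.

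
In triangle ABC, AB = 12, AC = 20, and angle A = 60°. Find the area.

Area = (1/2)(12)(20) sin(60°) = (1/2)(12)(20)(sqrt(3)/2) = 60*sqrt(3)

60*sqrt(3)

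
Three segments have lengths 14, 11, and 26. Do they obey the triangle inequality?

The longest side is 26. The other two sides sum to 11 + 14 = 25.
Since 25 ≤ 26, the two shorter sides cannot reach around to close the triangle.

No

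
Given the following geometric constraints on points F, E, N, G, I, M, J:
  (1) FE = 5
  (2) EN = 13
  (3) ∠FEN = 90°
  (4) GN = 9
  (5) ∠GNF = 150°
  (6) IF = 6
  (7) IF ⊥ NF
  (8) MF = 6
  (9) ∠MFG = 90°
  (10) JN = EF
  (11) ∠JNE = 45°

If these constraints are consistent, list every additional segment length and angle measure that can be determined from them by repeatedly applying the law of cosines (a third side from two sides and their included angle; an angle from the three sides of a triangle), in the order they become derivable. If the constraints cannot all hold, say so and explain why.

The constraints are consistent. Derivable facts, in order:
After 1 step:
- EJ ≈ 10.1
- FN = √194
After 2 steps:
- FG ≈ 22.18
- NI ≈ 15.17
- ∠EFN = 68.96°
- ∠EJN = 114.52°
- ∠ENF = 21.04°
- ∠JEN = 20.48°
After 3 steps:
- GM ≈ 22.98
- ∠FGN = 18.3°
- ∠FIN = 66.69°
- ∠FNI = 23.31°
- ∠GFN = 11.7°
After 4 steps:
- ∠FGM = 15.13°
- ∠FMG = 74.87°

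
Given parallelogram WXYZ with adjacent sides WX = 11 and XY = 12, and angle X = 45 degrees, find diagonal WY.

Law of cosines: d^2 = 11^2 + 12^2 - 2(11)(12)cos(45°) = 265 - 132*sqrt(2), so d = sqrt(265 - 132*sqrt(2)).

sqrt(265 - 132*sqrt(2))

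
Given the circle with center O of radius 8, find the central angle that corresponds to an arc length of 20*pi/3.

The full circumference is 2πr = 16*pi.
The arc is 20*pi/3 / 16*pi = 5/12 of the full circle.
So the central angle = 5/12 × 360° = 150°.

150°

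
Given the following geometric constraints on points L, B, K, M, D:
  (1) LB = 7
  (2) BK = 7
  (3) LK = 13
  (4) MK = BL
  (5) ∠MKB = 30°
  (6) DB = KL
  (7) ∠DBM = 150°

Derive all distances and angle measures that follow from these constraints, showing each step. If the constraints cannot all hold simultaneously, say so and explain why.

The constraints are consistent.

From the given relations:
  MK = BL = 7
  DB = KL = 13

Step 1: From BK = 7, KM = 7, and ∠BKM = 30°, by the law of cosines:
  BM² = BK² + KM² - 2·BK·KM·cos(30°) = 49 + 49 - 84.87 = 13.13
  BM ≈ 3.62

Step 2: From LB = 7, LK = 13, BK = 7, by the inverse law of cosines:
  cos(∠BLK) = (LB² + LK² - BK²) / (2·LB·LK)
  ∠BLK = 21.79°

Step 3: From BK = 7, BL = 7, KL = 13, by the inverse law of cosines:
  cos(∠KBL) = (BK² + BL² - KL²) / (2·BK·BL)
  ∠KBL = 136.43°

Step 4: From KB = 7, KL = 13, BL = 7, by the inverse law of cosines:
  cos(∠BKL) = (KB² + KL² - BL²) / (2·KB·KL)
  ∠BKL = 21.79°

Step 5: From MB = 3.62, BD = 13, and ∠MBD = 150°, by the law of cosines:
  MD² = MB² + BD² - 2·MB·BD·cos(150°) = 13.13 + 169 + 81.59 = 263.7
  MD ≈ 16.24

Step 6: From BK = 7, BM = 3.62, KM = 7, by the inverse law of cosines:
  cos(∠KBM) = (BK² + BM² - KM²) / (2·BK·BM)
  ∠KBM = 75°

Step 7: From MB = 3.62, MK = 7, BK = 7, by the inverse law of cosines:
  cos(∠BMK) = (MB² + MK² - BK²) / (2·MB·MK)
  ∠BMK = 75°

Step 8: From MB = 3.62, MD = 16.24, BD = 13, by the inverse law of cosines:
  cos(∠BMD) = (MB² + MD² - BD²) / (2·MB·MD)
  ∠BMD = 23.59°

Step 9: From DB = 13, DM = 16.24, BM = 3.62, by the inverse law of cosines:
  cos(∠BDM) = (DB² + DM² - BM²) / (2·DB·DM)
  ∠BDM = 6.41°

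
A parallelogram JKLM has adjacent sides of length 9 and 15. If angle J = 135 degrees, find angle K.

Consecutive angles are supplementary: angle K = 180 - 135 = 45 degrees.

45 degrees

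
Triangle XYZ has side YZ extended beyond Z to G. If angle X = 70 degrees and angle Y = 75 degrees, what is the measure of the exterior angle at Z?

By the exterior angle theorem, an exterior angle of a triangle equals the sum of the two remote interior angles.
Exterior angle = angle X + angle Y
Exterior angle = 70 + 75 = 145 degrees

145 degrees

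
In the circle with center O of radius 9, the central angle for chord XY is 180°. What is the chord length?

Chord length = 2r sin(θ/2)
= 2 × 9 × sin(180°/2)
= 2 × 9 × sin(90°)
= 18

18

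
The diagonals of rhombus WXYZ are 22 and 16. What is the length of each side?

Half-diagonals are 11 and 8. side = sqrt(11^2 + 8^2) = sqrt(185)

sqrt(185)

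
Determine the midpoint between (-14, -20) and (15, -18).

M = ((x₁ + x₂)/2, (y₁ + y₂)/2)
= ((-14 + 15)/2, (-20 + -18)/2)
= (1/2, -38/2) = (1/2, -19)

(1/2, -19)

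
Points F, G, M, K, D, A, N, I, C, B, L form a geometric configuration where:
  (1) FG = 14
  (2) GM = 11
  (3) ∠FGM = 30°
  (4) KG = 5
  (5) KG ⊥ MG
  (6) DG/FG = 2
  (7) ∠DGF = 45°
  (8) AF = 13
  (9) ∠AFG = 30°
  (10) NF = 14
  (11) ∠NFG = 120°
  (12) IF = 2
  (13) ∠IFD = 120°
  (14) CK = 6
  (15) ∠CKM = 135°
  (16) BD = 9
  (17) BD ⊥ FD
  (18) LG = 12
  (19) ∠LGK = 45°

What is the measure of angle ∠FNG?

Step 1: By the law of cosines on triangle NFG: NG² = 14² + 14² − 2·14·14·cos(120°) = 588, so NG = 14·√3.
Step 2: By the inverse law of cosines on triangle FNG: cos(∠FNG) = (14² + (14·√3)² − 14²) / (2·14·14·√3) = 588/678.96 = 0.866, so ∠FNG = 30°.

Therefore, the measure of angle ∠FNG = 30°.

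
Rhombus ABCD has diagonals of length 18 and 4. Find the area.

Area of a rhombus = (d1 * d2) / 2
Area = (18 * 4) / 2
Area = 72 / 2
Area = 36

36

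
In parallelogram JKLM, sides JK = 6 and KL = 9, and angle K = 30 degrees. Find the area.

The area of a parallelogram equals the product of two adjacent sides times the sine of the included angle.
This is because the height equals 9 * sin(30°) = 9/2.
Area = 6 * 9/2 = 27

27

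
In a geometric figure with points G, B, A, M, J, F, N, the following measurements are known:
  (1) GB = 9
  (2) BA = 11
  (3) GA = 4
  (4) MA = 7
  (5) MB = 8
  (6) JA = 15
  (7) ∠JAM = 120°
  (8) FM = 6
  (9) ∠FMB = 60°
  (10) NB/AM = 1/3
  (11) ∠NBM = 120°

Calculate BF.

Step 1: By the law of cosines on triangle BMF: BF² = 8² + 6² − 2·8·6·cos(60°) = 52, so BF = 2·√13.

Therefore, the length of BF = 2·√13.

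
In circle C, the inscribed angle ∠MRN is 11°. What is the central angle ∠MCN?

The inscribed angle theorem states that a central angle is always twice any inscribed angle that subtends the same arc.
Since the inscribed angle is 11°, the central angle = 2 × 11° = 22°.

22°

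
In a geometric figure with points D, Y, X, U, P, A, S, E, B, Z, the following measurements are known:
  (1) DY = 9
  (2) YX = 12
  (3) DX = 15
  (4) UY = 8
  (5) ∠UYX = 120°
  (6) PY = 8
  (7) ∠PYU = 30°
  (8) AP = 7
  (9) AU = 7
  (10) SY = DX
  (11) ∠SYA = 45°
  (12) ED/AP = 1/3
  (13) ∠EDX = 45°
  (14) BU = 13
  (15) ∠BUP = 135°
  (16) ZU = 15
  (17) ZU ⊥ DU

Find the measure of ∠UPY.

Step 1: By the law of cosines on triangle PYU: PU² = 8² + 8² − 2·8·8·cos(30°) = 17.15, so PU ≈ 4.14.
Step 2: By the inverse law of cosines on triangle UPY: cos(∠UPY) = (4.14² + 8² − 8²) / (2·4.14·8) = 17.15/66.26 = 0.2588, so ∠UPY = 75°.

Therefore, the measure of angle ∠UPY = 75°.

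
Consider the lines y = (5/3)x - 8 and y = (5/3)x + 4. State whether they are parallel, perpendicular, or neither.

Slope of line 1: m1 = 5/3
Slope of line 2: m2 = 5/3
Two lines are parallel if and only if they have equal slopes (or both are vertical).
Here m1 = m2 = 5/3, confirming the lines are parallel.

Parallel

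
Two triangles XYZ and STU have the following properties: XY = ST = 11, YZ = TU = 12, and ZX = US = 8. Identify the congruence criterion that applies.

The given information provides:
XY = ST = 11, YZ = TU = 12, and ZX = US = 8
This matches the SSS congruence theorem.
All three pairs of corresponding sides are equal (Side-Side-Side).

SSS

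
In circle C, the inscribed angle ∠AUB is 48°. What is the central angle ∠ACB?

Central angle = 2 × 48° = 96° (inscribed angle theorem).

96°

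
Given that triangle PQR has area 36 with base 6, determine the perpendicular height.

height = 2 * 36 / 6 = 12

12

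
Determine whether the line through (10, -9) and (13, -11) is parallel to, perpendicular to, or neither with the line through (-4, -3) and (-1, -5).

Slope of line 1: m1 = (-11 - -9)/(13 - 10) = -2/3 = -2/3
Slope of line 2: m2 = (-5 - -3)/(-1 - -4) = -2/3 = -2/3
Since m1 = m2 = -2/3, the lines are parallel.

Parallel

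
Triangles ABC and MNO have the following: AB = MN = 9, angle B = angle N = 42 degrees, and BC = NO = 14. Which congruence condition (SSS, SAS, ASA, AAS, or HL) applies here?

The given information matches SAS: Two pairs of corresponding sides and the included angle are equal (Side-Angle-Side).

SAS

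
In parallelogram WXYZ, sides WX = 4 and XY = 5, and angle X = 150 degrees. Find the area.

Area = a * b * sin(theta)
Area = 4 * 5 * sin(150 degrees)
Area = 20 * 1/2
Area = 10

10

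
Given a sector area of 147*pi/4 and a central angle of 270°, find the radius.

r² = 360 × 147*pi/4 / (π × 270) = 49, so r = 7.

7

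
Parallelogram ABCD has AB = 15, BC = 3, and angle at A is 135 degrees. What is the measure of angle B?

In a parallelogram, consecutive angles are supplementary (sum to 180°).
angle B = 180 - angle A
angle B = 180 - 135
angle B = 45 degrees

45 degrees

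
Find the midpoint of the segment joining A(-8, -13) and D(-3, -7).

The midpoint is the average of the coordinates:
x: (-8 + -3)/2 = -11/2
y: (-13 + -7)/2 = -10
Midpoint = (-11/2, -10)

(-11/2, -10)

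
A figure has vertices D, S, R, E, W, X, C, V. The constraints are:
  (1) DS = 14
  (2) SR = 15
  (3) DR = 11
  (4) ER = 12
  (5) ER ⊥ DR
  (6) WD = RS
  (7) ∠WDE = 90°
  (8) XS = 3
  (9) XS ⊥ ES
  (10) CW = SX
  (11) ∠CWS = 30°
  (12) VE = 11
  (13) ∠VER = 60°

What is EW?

From the given relations: WD = RS = 15.
Step 1: By the law of cosines on triangle ERD: ED² = 12² + 11² − 2·12·11·cos(90°) = 265, so ED ≈ 16.28.
Step 2: By the law of cosines on triangle EDW: EW² = 16.28² + 15² − 2·16.28·15·cos(90°) = 490, so EW = 7·√10.

Therefore, the length of EW = 7·√10.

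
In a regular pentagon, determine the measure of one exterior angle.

Each exterior angle of a regular n-gon is 360 / n.
For n = 5: 360 / 5 = 72 degrees.

72 degrees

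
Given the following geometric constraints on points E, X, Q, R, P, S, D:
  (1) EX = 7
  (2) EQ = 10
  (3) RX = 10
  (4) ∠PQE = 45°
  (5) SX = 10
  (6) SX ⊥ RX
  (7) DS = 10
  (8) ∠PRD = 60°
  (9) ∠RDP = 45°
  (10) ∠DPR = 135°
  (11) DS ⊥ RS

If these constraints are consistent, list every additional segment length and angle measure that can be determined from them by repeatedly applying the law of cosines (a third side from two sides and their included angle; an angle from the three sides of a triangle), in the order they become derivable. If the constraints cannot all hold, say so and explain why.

These constraints are not satisfiable: (8), (9) and (10) are the three interior angles of triangle PRD, which must sum to 180°, but 60° + 45° + 135° = 240°. No planar figure meets all of them, so nothing further can be derived.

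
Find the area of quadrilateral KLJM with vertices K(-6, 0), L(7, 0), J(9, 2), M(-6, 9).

Using the Shoelace formula for a quadrilateral (vertices in order):
Area = (1/2)|sum of (x_i * y_(i+1) - x_(i+1) * y_i)|
Terms: (-6*0 - 7*0) = 0, (7*2 - 9*0) = 14, (9*9 - -6*2) = 93, (-6*0 - -6*9) = 54
Sum = 161
Area = (1/2)(161) = 161/2

161/2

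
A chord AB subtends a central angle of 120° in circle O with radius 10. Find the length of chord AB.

Drop a perpendicular from the center to the chord, bisecting both the chord and the central angle.
Each half-chord = r sin(θ/2) = 10 sin(60°).
The full chord = 2 × 10 × sin(60°) = 10*sqrt(3).

10*sqrt(3)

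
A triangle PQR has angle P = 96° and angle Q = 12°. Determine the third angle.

The interior angles sum to 180°: angle R = 180 - 96 - 12 = 72°.
The triangle is obtuse (angles 96°, 12°, 72°).

72 degrees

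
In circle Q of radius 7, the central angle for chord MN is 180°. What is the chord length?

Chord = 2(7) sin(90°) = 14

14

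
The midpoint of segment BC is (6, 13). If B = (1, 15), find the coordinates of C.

Using the midpoint formula: M = ((x1 + x2)/2, (y1 + y2)/2)
We know M = (6, 13) and B = (1, 15)
For x: 6 = (1 + x2)/2, so x2 = 2*6 - 1 = 11
For y: 13 = (15 + y2)/2, so y2 = 2*13 - 15 = 11
C = (11, 11)

(11, 11)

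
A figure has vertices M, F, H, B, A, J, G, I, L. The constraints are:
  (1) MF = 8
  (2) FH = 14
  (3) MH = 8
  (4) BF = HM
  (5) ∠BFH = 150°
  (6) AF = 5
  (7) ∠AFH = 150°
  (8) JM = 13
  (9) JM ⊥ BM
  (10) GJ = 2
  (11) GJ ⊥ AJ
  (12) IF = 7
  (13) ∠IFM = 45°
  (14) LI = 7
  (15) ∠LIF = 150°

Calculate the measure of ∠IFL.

Step 1: By the law of cosines on triangle FIL: FL² = 7² + 7² − 2·7·7·cos(150°) = 182.87, so FL ≈ 13.52.
Step 2: By the inverse law of cosines on triangle IFL: cos(∠IFL) = (7² + 13.52² − 7²) / (2·7·13.52) = 182.87/189.32 = 0.9659, so ∠IFL = 15°.

Therefore, the measure of angle ∠IFL = 15°.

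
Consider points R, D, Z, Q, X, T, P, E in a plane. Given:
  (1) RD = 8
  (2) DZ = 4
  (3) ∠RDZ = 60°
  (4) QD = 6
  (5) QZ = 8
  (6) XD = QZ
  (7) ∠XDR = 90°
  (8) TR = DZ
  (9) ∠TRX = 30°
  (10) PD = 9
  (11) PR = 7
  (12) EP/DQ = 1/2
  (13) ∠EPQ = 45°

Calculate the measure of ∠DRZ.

Step 1: By the law of cosines on triangle RDZ: RZ² = 8² + 4² − 2·8·4·cos(60°) = 48, so RZ = 4·√3.
Step 2: By the inverse law of cosines on triangle DRZ: cos(∠DRZ) = (8² + (4·√3)² − 4²) / (2·8·4·√3) = 96/110.85 = 0.866, so ∠DRZ = 30°.

Therefore, the measure of angle ∠DRZ = 30°.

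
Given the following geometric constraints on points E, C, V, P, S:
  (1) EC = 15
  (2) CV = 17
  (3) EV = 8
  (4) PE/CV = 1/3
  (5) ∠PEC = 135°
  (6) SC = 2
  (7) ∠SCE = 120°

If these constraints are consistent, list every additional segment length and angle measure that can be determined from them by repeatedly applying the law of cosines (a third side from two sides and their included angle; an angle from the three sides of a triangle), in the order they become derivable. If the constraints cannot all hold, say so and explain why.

The constraints are consistent. Derivable facts, in order:
After 1 step:
- CP ≈ 19.42
- ES ≈ 16.09
- ∠CEV = 90°
- ∠CVE = 61.93°
- ∠ECV = 28.07°
After 2 steps:
- ∠CES = 6.18°
- ∠CPE = 33.1°
- ∠CSE = 53.82°
- ∠ECP = 11.9°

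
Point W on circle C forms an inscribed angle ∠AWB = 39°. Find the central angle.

Central angle = 2 × 39° = 78° (inscribed angle theorem).

78°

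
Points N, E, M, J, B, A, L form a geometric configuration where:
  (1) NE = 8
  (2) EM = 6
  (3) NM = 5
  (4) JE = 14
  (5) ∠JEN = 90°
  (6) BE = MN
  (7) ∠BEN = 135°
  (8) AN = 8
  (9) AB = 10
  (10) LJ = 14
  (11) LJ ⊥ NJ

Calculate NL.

Step 1: By the law of cosines on triangle JEN: JN² = 14² + 8² − 2·14·8·cos(90°) = 260, so JN = 2·√65.
Step 2: By the law of cosines on triangle NJL: NL² = (2·√65)² + 14² − 2·2·√65·14·cos(90°) = 456, so NL = 2·√114.

Therefore, the length of NL = 2·√114.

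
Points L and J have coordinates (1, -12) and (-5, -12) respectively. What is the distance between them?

The horizontal distance is |-5 - 1| = 6 and the vertical distance is |-12 - -12| = 0.
By the Pythagorean theorem, d = sqrt(6^2 + 0^2) = sqrt(36) = 6.

6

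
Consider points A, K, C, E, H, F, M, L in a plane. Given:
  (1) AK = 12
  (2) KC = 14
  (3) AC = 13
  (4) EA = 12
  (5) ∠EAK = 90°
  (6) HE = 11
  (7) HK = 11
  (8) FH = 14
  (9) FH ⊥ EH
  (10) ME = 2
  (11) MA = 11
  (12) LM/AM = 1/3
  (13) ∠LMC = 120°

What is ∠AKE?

Step 1: By the law of cosines on triangle KAE: KE² = 12² + 12² − 2·12·12·cos(90°) = 288, so KE = 12·√2.
Step 2: By the inverse law of cosines on triangle AKE: cos(∠AKE) = (12² + (12·√2)² − 12²) / (2·12·12·√2) = 288/407.29 = 0.7071, so ∠AKE = 45°.

Therefore, the measure of angle ∠AKE = 45°.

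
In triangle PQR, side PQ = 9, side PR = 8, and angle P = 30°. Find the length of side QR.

When two sides and the included angle are known, the law of cosines gives the third side.
c^2 = a^2 + b^2 - 2ab cos(C) generalizes the Pythagorean theorem to non-right triangles.
Here: QR^2 = 81 + 64 - 144*(sqrt(3)/2) = 145 - 72*sqrt(3)
QR = sqrt(145 - 72*sqrt(3))

sqrt(145 - 72*sqrt(3))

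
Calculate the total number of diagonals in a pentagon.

Each of the 5 vertices connects to 2 non-adjacent vertices via diagonals.
Total connections = 5 × 2 = 10, but each diagonal is counted twice.
Number of diagonals = 10 / 2 = 5.

5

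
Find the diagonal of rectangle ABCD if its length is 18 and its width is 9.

d = sqrt(18^2 + 9^2) = sqrt(405) = 9*sqrt(5)

9*sqrt(5)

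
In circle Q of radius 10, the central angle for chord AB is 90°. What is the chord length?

Chord length = 2r sin(θ/2)
= 2 × 10 × sin(90°/2)
= 2 × 10 × sin(45°)
= 10*sqrt(2)

10*sqrt(2)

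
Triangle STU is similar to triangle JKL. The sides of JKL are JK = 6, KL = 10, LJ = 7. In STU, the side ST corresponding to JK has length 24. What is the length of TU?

Similar triangles have proportional sides. Setting up the proportion:
ST / JK = TU / KL
24 / 6 = TU / 10
TU = 10 * 24 / 6 = 40.

40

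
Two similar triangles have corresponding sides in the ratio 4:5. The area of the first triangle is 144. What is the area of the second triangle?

The ratio of areas of similar triangles = (side ratio)^2.
Side ratio = 4:5, so area ratio = 16:25.
Area of the second triangle / Area of the first triangle = 25/16
Area of the second triangle = 144 * 25/16 = 225

225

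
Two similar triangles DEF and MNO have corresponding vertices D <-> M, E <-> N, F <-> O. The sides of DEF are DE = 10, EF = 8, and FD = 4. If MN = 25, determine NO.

k = 25/10 = 5/2. NO = 5/2 * 8 = 20.

20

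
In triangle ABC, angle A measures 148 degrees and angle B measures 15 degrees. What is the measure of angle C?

angle C = 180 - 148 - 15 = 17 degrees.

17 degrees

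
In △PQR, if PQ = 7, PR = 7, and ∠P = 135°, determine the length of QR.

Law of cosines: QR^2 = 7^2 + 7^2 - 2(7)(7)cos(135°) = 49*sqrt(2) + 98, so QR = 7*sqrt(sqrt(2) + 2).

7*sqrt(sqrt(2) + 2)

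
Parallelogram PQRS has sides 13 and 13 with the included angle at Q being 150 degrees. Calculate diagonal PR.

Law of cosines: d^2 = 13^2 + 13^2 - 2(13)(13)cos(150°) = 169*sqrt(3) + 338, so d = 13*sqrt(sqrt(3) + 2).

13*sqrt(sqrt(3) + 2)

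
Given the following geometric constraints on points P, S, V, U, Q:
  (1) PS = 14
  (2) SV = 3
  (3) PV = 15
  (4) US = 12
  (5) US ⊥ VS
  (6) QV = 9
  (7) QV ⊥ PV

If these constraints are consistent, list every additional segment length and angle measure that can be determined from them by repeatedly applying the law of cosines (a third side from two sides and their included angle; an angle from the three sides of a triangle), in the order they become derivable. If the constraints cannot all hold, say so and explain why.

The constraints are consistent. Derivable facts, in order:
After 1 step:
- PQ = 3·√34
- VU = 3·√17
- ∠PSV = 103.77°
- ∠PVS = 65.03°
- ∠SPV = 11.2°
After 2 steps:
- ∠PQV = 59.04°
- ∠QPV = 30.96°
- ∠SUV = 14.04°
- ∠SVU = 75.96°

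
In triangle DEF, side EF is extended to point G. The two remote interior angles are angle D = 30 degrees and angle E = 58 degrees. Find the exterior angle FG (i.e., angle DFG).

By the exterior angle theorem, an exterior angle of a triangle equals the sum of the two remote interior angles.
Exterior angle = angle D + angle E
Exterior angle = 30 + 58 = 88 degrees

88 degrees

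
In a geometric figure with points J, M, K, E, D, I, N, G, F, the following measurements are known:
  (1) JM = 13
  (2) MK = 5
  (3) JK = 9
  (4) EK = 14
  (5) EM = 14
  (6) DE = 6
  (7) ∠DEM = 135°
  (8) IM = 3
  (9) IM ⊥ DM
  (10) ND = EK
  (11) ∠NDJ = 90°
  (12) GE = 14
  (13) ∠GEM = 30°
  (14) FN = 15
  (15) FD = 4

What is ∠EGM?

Step 1: By the law of cosines on triangle GEM: GM² = 14² + 14² − 2·14·14·cos(30°) = 52.52, so GM ≈ 7.25.
Step 2: By the inverse law of cosines on triangle EGM: cos(∠EGM) = (14² + 7.25² − 14²) / (2·14·7.25) = 52.52/202.91 = 0.2588, so ∠EGM = 75°.

Therefore, the measure of angle ∠EGM = 75°.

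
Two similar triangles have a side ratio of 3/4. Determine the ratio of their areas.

The ratio of areas of similar triangles equals the square of the side ratio.
Side ratio = 3:4
Area ratio = (3/4)^2 = 9/16 = 9:16

9:16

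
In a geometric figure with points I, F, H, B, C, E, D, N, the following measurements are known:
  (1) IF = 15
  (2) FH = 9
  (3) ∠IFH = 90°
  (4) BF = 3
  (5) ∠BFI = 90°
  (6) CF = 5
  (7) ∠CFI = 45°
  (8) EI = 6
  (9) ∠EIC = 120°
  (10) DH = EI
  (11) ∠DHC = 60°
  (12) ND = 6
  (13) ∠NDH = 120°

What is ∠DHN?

From the given relations: DH = EI = 6.
Step 1: By the law of cosines on triangle HDN: HN² = 6² + 6² − 2·6·6·cos(120°) = 108, so HN = 6·√3.
Step 2: By the inverse law of cosines on triangle DHN: cos(∠DHN) = (6² + (6·√3)² − 6²) / (2·6·6·√3) = 108/124.71 = 0.866, so ∠DHN = 30°.

Therefore, the measure of angle ∠DHN = 30°.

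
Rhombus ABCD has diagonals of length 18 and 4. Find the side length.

Half-diagonals are 9 and 2. side = sqrt(9^2 + 2^2) = sqrt(85)

sqrt(85)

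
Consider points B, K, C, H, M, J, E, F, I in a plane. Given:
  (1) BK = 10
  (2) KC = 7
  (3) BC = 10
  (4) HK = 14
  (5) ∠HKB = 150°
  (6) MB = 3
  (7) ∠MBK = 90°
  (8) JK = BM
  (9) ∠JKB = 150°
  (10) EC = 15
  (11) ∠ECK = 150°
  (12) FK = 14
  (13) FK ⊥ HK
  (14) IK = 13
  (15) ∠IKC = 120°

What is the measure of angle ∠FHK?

Step 1: By the law of cosines on triangle HKF: HF² = 14² + 14² − 2·14·14·cos(90°) = 392, so HF = 14·√2.
Step 2: By the inverse law of cosines on triangle FHK: cos(∠FHK) = ((14·√2)² + 14² − 14²) / (2·14·√2·14) = 392/554.37 = 0.7071, so ∠FHK = 45°.

Therefore, the measure of angle ∠FHK = 45°.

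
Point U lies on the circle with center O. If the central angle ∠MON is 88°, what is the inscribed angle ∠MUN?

By the inscribed angle theorem, the inscribed angle is half the central angle.
Inscribed angle = 88° / 2 = 44°

44°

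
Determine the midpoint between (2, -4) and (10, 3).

The midpoint is the point halfway along the segment.
Move half the horizontal distance: 2 + (10 - 2)/2 = 2 + 8/2 = 6
Move half the vertical distance: -4 + (3 - -4)/2 = -4 + 7/2 = -1/2
Midpoint = (6, -1/2)

(6, -1/2)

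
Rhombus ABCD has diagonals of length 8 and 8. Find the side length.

In a rhombus, the diagonals bisect each other perpendicularly, creating four congruent right triangles.
Each triangle has legs 4 (half of 8) and 4 (half of 8).
The hypotenuse of each right triangle is a side of the rhombus:
side = sqrt(4^2 + 4^2) = sqrt(32) = 4*sqrt(2)

4*sqrt(2)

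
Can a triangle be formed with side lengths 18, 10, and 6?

Check the triangle inequality: 10 + 6 = 16 ≤ 18.
Since the sum of two sides does not exceed the third, no triangle can be formed.

No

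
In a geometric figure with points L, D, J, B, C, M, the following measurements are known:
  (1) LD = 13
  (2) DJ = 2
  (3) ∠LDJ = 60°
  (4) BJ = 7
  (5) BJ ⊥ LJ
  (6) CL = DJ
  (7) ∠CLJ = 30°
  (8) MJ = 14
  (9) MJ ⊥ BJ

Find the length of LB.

Step 1: By the law of cosines on triangle LDJ: LJ² = 13² + 2² − 2·13·2·cos(60°) = 147, so LJ = 7·√3.
Step 2: By the law of cosines on triangle LJB: LB² = (7·√3)² + 7² − 2·7·√3·7·cos(90°) = 196, so LB = 14.

Therefore, the length of LB = 14.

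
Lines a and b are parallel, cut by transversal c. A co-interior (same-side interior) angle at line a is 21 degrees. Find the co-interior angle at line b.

Co-interior angles sum to 180: 180 - 21 = 159 degrees.

159 degrees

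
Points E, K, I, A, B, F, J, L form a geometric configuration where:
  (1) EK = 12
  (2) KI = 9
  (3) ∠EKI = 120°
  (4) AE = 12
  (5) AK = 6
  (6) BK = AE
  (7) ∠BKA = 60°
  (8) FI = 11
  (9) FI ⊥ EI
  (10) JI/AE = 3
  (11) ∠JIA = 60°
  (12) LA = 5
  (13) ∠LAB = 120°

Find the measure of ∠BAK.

From the given relations: BK = AE = 12.
Step 1: By the law of cosines on triangle AKB: AB² = 6² + 12² − 2·6·12·cos(60°) = 108, so AB = 6·√3.
Step 2: By the inverse law of cosines on triangle BAK: cos(∠BAK) = ((6·√3)² + 6² − 12²) / (2·6·√3·6) = 0/124.71 = 0, so ∠BAK = 90°.

Therefore, the measure of angle ∠BAK = 90°.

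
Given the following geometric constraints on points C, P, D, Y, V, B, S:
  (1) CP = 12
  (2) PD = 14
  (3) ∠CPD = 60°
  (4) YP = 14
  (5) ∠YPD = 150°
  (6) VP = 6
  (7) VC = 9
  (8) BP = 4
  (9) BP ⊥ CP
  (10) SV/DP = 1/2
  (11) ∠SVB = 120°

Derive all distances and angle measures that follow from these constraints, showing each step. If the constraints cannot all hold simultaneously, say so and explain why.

The constraints are consistent.

From the given relations:
  SV = 1/2·DP = 1/2·14 = 7

Step 1: From CP = 12, PD = 14, and ∠CPD = 60°, by the law of cosines:
  CD² = CP² + PD² - 2·CP·PD·cos(60°) = 144 + 196 - 168 = 172
  CD = 2·√43

Step 2: From CP = 12, PB = 4, and ∠CPB = 90°, by the law of cosines:
  CB² = CP² + PB² - 2·CP·PB·cos(90°) = 144 + 16 - 0 = 160
  CB = 4·√10

Step 3: From DP = 14, PY = 14, and ∠DPY = 150°, by the law of cosines:
  DY² = DP² + PY² - 2·DP·PY·cos(150°) = 196 + 196 + 339.5 = 731.5
  DY ≈ 27.05

Step 4: From CP = 12, CV = 9, PV = 6, by the inverse law of cosines:
  cos(∠PCV) = (CP² + CV² - PV²) / (2·CP·CV)
  ∠PCV = 28.96°

Step 5: From PC = 12, PV = 6, CV = 9, by the inverse law of cosines:
  cos(∠CPV) = (PC² + PV² - CV²) / (2·PC·PV)
  ∠CPV = 46.57°

Step 6: From VC = 9, VP = 6, CP = 12, by the inverse law of cosines:
  cos(∠CVP) = (VC² + VP² - CP²) / (2·VC·VP)
  ∠CVP = 104.48°

Step 7: From CB = 4·√10, CP = 12, BP = 4, by the inverse law of cosines:
  cos(∠BCP) = (CB² + CP² - BP²) / (2·CB·CP)
  ∠BCP = 18.43°

Step 8: From CD = 2·√43, CP = 12, DP = 14, by the inverse law of cosines:
  cos(∠DCP) = (CD² + CP² - DP²) / (2·CD·CP)
  ∠DCP = 67.59°

Step 9: From DC = 2·√43, DP = 14, CP = 12, by the inverse law of cosines:
  cos(∠CDP) = (DC² + DP² - CP²) / (2·DC·DP)
  ∠CDP = 52.41°

Step 10: From DP = 14, DY = 27.05, PY = 14, by the inverse law of cosines:
  cos(∠PDY) = (DP² + DY² - PY²) / (2·DP·DY)
  ∠PDY = 15°

Step 11: From YD = 27.05, YP = 14, DP = 14, by the inverse law of cosines:
  cos(∠DYP) = (YD² + YP² - DP²) / (2·YD·YP)
  ∠DYP = 15°

Step 12: From BC = 4·√10, BP = 4, CP = 12, by the inverse law of cosines:
  cos(∠CBP) = (BC² + BP² - CP²) / (2·BC·BP)
  ∠CBP = 71.57°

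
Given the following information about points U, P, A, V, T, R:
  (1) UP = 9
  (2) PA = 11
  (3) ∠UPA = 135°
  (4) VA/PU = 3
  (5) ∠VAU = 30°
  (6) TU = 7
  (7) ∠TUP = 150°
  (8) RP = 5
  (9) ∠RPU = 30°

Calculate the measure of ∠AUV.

From the given relations: VA = 3·PU = 3·9 = 27.
Step 1: By the law of cosines on triangle UPA: UA² = 9² + 11² − 2·9·11·cos(135°) = 342.01, so UA ≈ 18.49.
Step 2: By the law of cosines on triangle UAV: UV² = 18.49² + 27² − 2·18.49·27·cos(30°) = 206.15, so UV ≈ 14.36.
Step 3: By the inverse law of cosines on triangle AUV: cos(∠AUV) = (18.49² + 14.36² − 27²) / (2·18.49·14.36) = -180.84/531.06 = -0.3405, so ∠AUV = 109.91°.

Therefore, the measure of angle ∠AUV = 109.91°.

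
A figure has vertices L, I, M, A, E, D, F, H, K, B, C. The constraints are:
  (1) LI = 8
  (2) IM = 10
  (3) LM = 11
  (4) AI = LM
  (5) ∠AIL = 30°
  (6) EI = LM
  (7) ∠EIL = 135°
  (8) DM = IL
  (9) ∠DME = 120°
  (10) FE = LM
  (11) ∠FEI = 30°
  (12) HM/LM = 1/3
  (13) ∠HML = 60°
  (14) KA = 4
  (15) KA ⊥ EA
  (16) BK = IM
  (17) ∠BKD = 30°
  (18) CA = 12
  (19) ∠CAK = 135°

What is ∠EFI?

From the given relations: FE = LM = 11; EI = LM = 11.
Step 1: By the law of cosines on triangle FEI: FI² = 11² + 11² − 2·11·11·cos(30°) = 32.42, so FI ≈ 5.69.
Step 2: By the inverse law of cosines on triangle EFI: cos(∠EFI) = (11² + 5.69² − 11²) / (2·11·5.69) = 32.42/125.27 = 0.2588, so ∠EFI = 75°.

Therefore, the measure of angle ∠EFI = 75°.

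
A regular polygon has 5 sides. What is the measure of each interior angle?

Each interior angle of a regular n-gon is (n - 2) * 180 / n.
For n = 5: (5 - 2) * 180 / 5 = 540/5 = 108 degrees.

108 degrees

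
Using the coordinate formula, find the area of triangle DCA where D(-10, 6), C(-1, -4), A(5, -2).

Shoelace: Area = (1/2)|-10(-4--2) + -1(-2-6) + 5(6--4)| = (1/2)(78) = 39

39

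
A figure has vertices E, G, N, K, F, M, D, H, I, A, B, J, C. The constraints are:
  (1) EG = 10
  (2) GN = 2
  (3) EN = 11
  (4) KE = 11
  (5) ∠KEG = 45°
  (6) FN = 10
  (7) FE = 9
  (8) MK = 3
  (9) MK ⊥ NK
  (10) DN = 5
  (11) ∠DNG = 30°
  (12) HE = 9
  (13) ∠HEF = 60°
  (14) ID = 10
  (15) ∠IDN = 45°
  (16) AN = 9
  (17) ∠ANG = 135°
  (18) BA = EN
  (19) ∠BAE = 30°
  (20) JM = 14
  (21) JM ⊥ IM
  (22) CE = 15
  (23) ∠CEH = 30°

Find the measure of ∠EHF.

Step 1: By the law of cosines on triangle HEF: HF² = 9² + 9² − 2·9·9·cos(60°) = 81, so HF = 9.
Step 2: By the inverse law of cosines on triangle EHF: cos(∠EHF) = (9² + 9² − 9²) / (2·9·9) = 81/162 = 0.5, so ∠EHF = 60°.

Therefore, the measure of angle ∠EHF = 60°.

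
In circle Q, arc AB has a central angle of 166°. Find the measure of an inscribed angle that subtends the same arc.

An inscribed angle intercepts an arc from a point on the circle, while the central angle intercepts the same arc from the center.
The inscribed angle is always half the central angle: 166° / 2 = 83°.

83°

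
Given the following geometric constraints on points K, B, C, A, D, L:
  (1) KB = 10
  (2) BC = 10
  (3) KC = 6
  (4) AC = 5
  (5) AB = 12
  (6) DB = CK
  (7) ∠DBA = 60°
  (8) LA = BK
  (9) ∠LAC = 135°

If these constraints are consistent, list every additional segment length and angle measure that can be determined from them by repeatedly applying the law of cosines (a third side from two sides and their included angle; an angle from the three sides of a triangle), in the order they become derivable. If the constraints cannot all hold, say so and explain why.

The constraints are consistent. Derivable facts, in order:
After 1 step:
- AD = 6·√3
- CL ≈ 13.99
- ∠ABC = 24.15°
- ∠ACB = 100.95°
- ∠BAC = 54.9°
- ∠BCK = 72.54°
- ∠BKC = 72.54°
- ∠CBK = 34.92°
After 2 steps:
- ∠ACL = 30.36°
- ∠ADB = 90°
- ∠ALC = 14.64°
- ∠BAD = 30°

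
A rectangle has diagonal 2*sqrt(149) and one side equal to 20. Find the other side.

The diagonal of a rectangle forms a right triangle with the two sides.
Rearranging the Pythagorean theorem: missing side = sqrt(d^2 - known^2).
= sqrt(596 - 400) = sqrt(196) = 14.

14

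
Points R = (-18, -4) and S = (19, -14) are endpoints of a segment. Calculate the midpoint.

The midpoint is the average of the coordinates:
x: (-18 + 19)/2 = 1/2
y: (-4 + -14)/2 = -9
Midpoint = (1/2, -9)

(1/2, -9)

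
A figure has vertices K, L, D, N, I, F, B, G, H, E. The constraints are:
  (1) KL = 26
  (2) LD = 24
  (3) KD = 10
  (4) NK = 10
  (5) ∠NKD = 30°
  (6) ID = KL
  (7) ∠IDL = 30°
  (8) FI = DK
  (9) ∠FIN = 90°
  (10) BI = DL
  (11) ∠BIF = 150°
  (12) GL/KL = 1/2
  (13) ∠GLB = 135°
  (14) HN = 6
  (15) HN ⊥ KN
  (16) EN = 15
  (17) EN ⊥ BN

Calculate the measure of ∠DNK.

Step 1: By the law of cosines on triangle NKD: ND² = 10² + 10² − 2·10·10·cos(30°) = 26.79, so ND ≈ 5.18.
Step 2: By the inverse law of cosines on triangle DNK: cos(∠DNK) = (5.18² + 10² − 10²) / (2·5.18·10) = 26.79/103.53 = 0.2588, so ∠DNK = 75°.

Therefore, the measure of angle ∠DNK = 75°.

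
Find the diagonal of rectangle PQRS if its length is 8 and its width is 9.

A rectangle's diagonal splits it into two right triangles, with the diagonal as the hypotenuse.
By the Pythagorean theorem, d^2 = 8^2 + 9^2 = 145.
Therefore d = sqrt(145).

sqrt(145)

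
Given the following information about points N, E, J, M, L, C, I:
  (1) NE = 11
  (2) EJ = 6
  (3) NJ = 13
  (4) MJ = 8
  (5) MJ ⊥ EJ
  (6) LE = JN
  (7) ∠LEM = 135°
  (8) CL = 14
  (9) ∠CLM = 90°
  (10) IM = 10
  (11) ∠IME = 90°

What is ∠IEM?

Step 1: By the law of cosines on triangle EJM: EM² = 6² + 8² − 2·6·8·cos(90°) = 100, so EM = 10.
Step 2: By the law of cosines on triangle EMI: EI² = 10² + 10² − 2·10·10·cos(90°) = 200, so EI = 10·√2.
Step 3: By the inverse law of cosines on triangle IEM: cos(∠IEM) = ((10·√2)² + 10² − 10²) / (2·10·√2·10) = 200/282.84 = 0.7071, so ∠IEM = 45°.

Therefore, the measure of angle ∠IEM = 45°.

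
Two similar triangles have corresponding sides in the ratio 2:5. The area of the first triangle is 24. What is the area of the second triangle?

The ratio of areas of similar triangles = (side ratio)^2.
Side ratio = 2:5, so area ratio = 4:25.
Area of the second triangle / Area of the first triangle = 25/4
Area of the second triangle = 24 * 25/4 = 150

150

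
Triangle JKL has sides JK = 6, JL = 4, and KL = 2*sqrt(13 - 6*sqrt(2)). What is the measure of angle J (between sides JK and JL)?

By the inverse law of cosines: cos(J) = (JK² + JL² - KL²) / (2 × JK × JL)
cos(J) = (6² + 4² - (2*sqrt(13 - 6*sqrt(2)))²) / (2 × 6 × 4)
cos(J) = (36 + 16 - (52 - 24*sqrt(2))) / 48
cos(J) = sqrt(2)/2
J = arccos(sqrt(2)/2) = 45°

45°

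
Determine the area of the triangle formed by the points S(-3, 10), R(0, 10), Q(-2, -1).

Shoelace: Area = (1/2)|-3(10--1) + 0(-1-10) + -2(10-10)| = (1/2)(33) = 33/2

33/2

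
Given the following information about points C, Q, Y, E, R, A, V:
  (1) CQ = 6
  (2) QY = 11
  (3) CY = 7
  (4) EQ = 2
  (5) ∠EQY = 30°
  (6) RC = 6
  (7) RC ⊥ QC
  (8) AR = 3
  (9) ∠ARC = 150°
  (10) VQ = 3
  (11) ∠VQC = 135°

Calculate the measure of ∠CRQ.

Step 1: By the law of cosines on triangle RCQ: RQ² = 6² + 6² − 2·6·6·cos(90°) = 72, so RQ = 6·√2.
Step 2: By the inverse law of cosines on triangle CRQ: cos(∠CRQ) = (6² + (6·√2)² − 6²) / (2·6·6·√2) = 72/101.82 = 0.7071, so ∠CRQ = 45°.

Therefore, the measure of angle ∠CRQ = 45°.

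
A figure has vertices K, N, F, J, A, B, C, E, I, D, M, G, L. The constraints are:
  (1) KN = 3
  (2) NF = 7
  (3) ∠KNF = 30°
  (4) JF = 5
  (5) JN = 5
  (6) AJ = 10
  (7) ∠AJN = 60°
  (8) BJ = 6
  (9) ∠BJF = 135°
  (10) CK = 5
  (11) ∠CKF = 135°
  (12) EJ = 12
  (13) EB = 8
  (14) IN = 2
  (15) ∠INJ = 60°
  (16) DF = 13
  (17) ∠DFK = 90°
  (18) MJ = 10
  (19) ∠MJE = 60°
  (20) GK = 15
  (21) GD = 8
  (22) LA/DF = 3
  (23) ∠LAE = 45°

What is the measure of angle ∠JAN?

Step 1: By the law of cosines on triangle AJN: AN² = 10² + 5² − 2·10·5·cos(60°) = 75, so AN = 5·√3.
Step 2: By the inverse law of cosines on triangle JAN: cos(∠JAN) = (10² + (5·√3)² − 5²) / (2·10·5·√3) = 150/173.21 = 0.866, so ∠JAN = 30°.

Therefore, the measure of angle ∠JAN = 30°.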